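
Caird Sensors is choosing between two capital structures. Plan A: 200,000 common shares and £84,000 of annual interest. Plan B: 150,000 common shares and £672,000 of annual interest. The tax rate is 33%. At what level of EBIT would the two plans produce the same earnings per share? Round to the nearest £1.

£2,436,000

At indifference, (EBIT − 84,000)(1 − t)/200,000 = (EBIT − 672,000)(1 − t)/150,000.
Cancelling (1 − t) and cross-multiplying: 150,000·(EBIT − 84,000) = 200,000·(EBIT − 672,000).
Solving, EBIT = (672,000·200,000 − 84,000·150,000) / (200,000 − 150,000) = 121,800,000,000 / 50,000 = 2,436,000.00.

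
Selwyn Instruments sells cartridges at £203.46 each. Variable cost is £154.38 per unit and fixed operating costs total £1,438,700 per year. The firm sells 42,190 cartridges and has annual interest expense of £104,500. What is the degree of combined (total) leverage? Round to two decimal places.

3.93

At 42,190 units, contribution = 42,190 × £49.08 = £2,070,685.20.
EBIT = £2,070,685.20 − £1,438,700 = £631,985.20. Interest = £104,500.00, so EBIT − I = £527,485.20.
Degree of total leverage = total CM / (EBIT − interest) = £2,070,685.20 / £527,485.20 = 3.9256.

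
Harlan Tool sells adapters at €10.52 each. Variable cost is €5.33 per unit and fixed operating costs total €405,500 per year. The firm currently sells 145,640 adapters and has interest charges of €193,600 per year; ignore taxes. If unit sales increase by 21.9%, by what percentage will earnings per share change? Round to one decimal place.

At 145,640 units, contribution = 145,640 × €5.19 = €755,871.60.
EBIT = €755,871.60 − €405,500 = €350,371.60.
After interest of €193,600.00, pre-tax earnings = €156,771.60.
DCL = total CM / (EBIT − I) = €755,871.60 / €156,771.60 = 4.8215.
EPS therefore changes by 4.8215 × (+21.9%) = +105.6%.

+105.6%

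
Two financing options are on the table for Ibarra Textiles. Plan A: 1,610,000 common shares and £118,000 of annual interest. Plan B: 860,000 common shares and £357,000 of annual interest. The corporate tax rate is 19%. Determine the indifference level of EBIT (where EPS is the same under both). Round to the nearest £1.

£631,053

At indifference, (EBIT − 118,000)(1 − t)/1,610,000 = (EBIT − 357,000)(1 − t)/860,000.
Cancelling (1 − t) and cross-multiplying: 860,000·(EBIT − 118,000) = 1,610,000·(EBIT − 357,000).
Solving, EBIT = (357,000·1,610,000 − 118,000·860,000) / (1,610,000 − 860,000) = 473,290,000,000 / 750,000 = 631,053.33.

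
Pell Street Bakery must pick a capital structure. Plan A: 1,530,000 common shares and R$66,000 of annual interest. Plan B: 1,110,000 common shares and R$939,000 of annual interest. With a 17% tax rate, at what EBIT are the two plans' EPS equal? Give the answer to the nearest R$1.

R$3,246,214

At indifference, (EBIT − 66,000)(1 − t)/1,530,000 = (EBIT − 939,000)(1 − t)/1,110,000.
The (1 − t) factor cancels: (EBIT − 66,000) × 1,110,000 = (EBIT − 939,000) × 1,530,000.
EBIT × (1,530,000 − 1,110,000) = 939,000 × 1,530,000 − 66,000 × 1,110,000 = 1,363,410,000,000, so EBIT = 1,363,410,000,000 ÷ 420,000 = 3,246,214.29.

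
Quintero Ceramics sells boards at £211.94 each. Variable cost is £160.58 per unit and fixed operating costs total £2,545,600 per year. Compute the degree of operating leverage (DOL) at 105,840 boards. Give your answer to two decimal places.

1.88

Contribution at this volume is 105,840 × £51.36 = £5,435,942.40.
Operating income = contribution − fixed costs = £5,435,942.40 − £2,545,600 = £2,890,342.40.
Degree of operating leverage = £5,435,942.40 / £2,890,342.40 = 1.8807.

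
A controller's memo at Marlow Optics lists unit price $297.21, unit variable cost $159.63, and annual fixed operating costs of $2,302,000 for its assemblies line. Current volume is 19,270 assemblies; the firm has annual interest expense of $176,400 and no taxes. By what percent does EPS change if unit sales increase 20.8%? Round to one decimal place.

+319.2%

Total contribution margin = 19,270 × $137.58 = $2,651,166.60.
Subtracting fixed costs: EBIT = $2,651,166.60 − $2,302,000 = $349,166.60.
After interest of $176,400.00, pre-tax earnings = $172,766.60.
DCL = total CM / (EBIT − I) = $2,651,166.60 / $172,766.60 = 15.3454.
%ΔEPS = DCL × %ΔSales = 15.3454 × +20.8% = +319.2%.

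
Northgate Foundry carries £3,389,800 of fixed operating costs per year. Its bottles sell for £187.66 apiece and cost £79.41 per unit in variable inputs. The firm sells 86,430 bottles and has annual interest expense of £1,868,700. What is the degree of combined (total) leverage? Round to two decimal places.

2.28

Contribution at this volume is 86,430 × £108.25 = £9,356,047.50.
Subtracting fixed costs: EBIT = £9,356,047.50 − £3,389,800 = £5,966,247.50. Interest = £1,868,700.00.
DOL = £9,356,047.50 ÷ £5,966,247.50 = 1.5682; DFL = £5,966,247.50 ÷ £4,097,547.50 = 1.4561.
Combined leverage = 1.5682 × 1.4561 = 2.2835.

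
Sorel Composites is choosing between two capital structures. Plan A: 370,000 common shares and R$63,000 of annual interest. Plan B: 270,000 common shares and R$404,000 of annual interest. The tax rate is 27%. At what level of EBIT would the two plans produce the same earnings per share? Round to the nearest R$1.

Set EPS_A = EPS_B: (EBIT − R$63,000)(1 − 0.27) ÷ 370,000 = (EBIT − R$404,000)(1 − 0.27) ÷ 270,000.
The (1 − t) factor cancels: (EBIT − 63,000) × 270,000 = (EBIT − 404,000) × 370,000.
Solving, EBIT = (404,000·370,000 − 63,000·270,000) / (370,000 − 270,000) = 132,470,000,000 / 100,000 = 1,324,700.00.

R$1,324,700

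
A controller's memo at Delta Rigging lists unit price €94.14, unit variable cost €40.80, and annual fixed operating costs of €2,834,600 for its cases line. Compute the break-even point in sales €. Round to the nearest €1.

€5,002,798

CM per unit = €94.14 − €40.80 = €53.34; CM ratio = €53.34 / €94.14 = 0.5666.
Break-even revenue = fixed costs × price ÷ CM = €2,834,600 × €94.14 ÷ €53.34 = €5,002,798.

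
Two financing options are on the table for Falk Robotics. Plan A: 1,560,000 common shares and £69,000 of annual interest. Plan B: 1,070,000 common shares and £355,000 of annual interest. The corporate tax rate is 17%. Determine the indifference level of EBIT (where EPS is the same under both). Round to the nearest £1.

£979,531

Set EPS_A = EPS_B: (EBIT − £69,000)(1 − 0.17) ÷ 1,560,000 = (EBIT − £355,000)(1 − 0.17) ÷ 1,070,000.
The (1 − t) factor cancels: (EBIT − 69,000) × 1,070,000 = (EBIT − 355,000) × 1,560,000.
EBIT × (1,560,000 − 1,070,000) = 355,000 × 1,560,000 − 69,000 × 1,070,000 = 479,970,000,000, so EBIT = 479,970,000,000 ÷ 490,000 = 979,530.61.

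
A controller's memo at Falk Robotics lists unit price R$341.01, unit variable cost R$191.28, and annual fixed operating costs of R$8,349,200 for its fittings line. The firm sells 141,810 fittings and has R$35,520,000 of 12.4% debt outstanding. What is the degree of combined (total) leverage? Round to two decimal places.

At 141,810 units, contribution = 141,810 × R$149.73 = R$21,233,211.30.
Subtracting fixed costs: EBIT = R$21,233,211.30 − R$8,349,200 = R$12,884,011.30. Interest = R$4,404,480.00.
DOL = R$21,233,211.30 ÷ R$12,884,011.30 = 1.6480; DFL = R$12,884,011.30 ÷ R$8,479,531.30 = 1.5194.
DCL = DOL × DFL = 1.6480 × 1.5194 = 2.5040.

2.50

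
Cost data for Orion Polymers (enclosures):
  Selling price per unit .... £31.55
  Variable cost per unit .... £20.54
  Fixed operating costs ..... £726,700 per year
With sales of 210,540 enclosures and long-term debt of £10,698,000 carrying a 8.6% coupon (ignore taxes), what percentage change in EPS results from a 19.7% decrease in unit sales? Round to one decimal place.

Total contribution margin = 210,540 × £11.01 = £2,318,045.40.
Subtracting fixed costs: EBIT = £2,318,045.40 − £726,700 = £1,591,345.40.
Interest = £920,028.00, so EBIT − I = £671,317.40.
Degree of combined leverage = contribution ÷ (EBIT − I) = £2,318,045.40 ÷ £671,317.40 = 3.4530.
%ΔEPS = DCL × %ΔSales = 3.4530 × -19.7% = -68.0%.

-68.0%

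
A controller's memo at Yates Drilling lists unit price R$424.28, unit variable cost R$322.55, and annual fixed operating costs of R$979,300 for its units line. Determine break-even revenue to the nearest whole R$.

R$4,084,315

Contribution margin per unit = R$424.28 − R$322.55 = R$101.73, a CM ratio of R$101.73 ÷ R$424.28 = 0.2398.
Break-even sales = FC ÷ CM ratio = R$979,300 × R$424.28 / R$101.73 = R$4,084,315.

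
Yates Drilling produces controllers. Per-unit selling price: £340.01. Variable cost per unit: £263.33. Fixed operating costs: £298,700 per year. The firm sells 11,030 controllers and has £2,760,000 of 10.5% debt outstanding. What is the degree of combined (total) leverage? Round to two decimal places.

Contribution at this volume is 11,030 × £76.68 = £845,780.40.
Subtracting fixed costs: EBIT = £845,780.40 − £298,700 = £547,080.40. Interest = £289,800.00, so EBIT − I = £257,280.40.
DCL = contribution ÷ (EBIT − I) = £845,780.40 ÷ £257,280.40 = 3.2874.

3.29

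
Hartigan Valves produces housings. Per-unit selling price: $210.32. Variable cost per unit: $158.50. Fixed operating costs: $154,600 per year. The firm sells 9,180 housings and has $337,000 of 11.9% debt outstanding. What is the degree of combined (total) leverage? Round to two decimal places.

At 9,180 units, contribution = 9,180 × $51.82 = $475,707.60.
EBIT = $475,707.60 − $154,600 = $321,107.60. Interest = $40,103.00, so EBIT − I = $281,004.60.
Degree of total leverage = total CM / (EBIT − interest) = $475,707.60 / $281,004.60 = 1.6929.

1.69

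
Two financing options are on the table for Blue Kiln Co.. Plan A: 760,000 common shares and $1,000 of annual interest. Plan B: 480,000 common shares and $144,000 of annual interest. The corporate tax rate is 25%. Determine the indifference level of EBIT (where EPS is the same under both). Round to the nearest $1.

Set EPS_A = EPS_B: (EBIT − $1,000)(1 − 0.25) ÷ 760,000 = (EBIT − $144,000)(1 − 0.25) ÷ 480,000.
The (1 − t) factor cancels: (EBIT − 1,000) × 480,000 = (EBIT − 144,000) × 760,000.
Solving, EBIT = (144,000·760,000 − 1,000·480,000) / (760,000 − 480,000) = 108,960,000,000 / 280,000 = 389,142.86.

$389,143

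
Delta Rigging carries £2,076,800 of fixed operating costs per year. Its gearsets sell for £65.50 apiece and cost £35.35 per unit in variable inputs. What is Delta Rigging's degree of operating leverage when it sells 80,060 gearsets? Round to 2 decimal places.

At 80,060 units, contribution = 80,060 × £30.15 = £2,413,809.00.
EBIT = £2,413,809.00 − £2,076,800 = £337,009.00.
So DOL = total CM / EBIT = £2,413,809.00 / £337,009.00 = 7.1624.

7.16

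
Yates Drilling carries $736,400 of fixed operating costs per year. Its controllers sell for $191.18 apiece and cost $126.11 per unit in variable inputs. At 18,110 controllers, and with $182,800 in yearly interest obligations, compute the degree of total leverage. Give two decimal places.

At 18,110 units, contribution = 18,110 × $65.07 = $1,178,417.70.
EBIT = $1,178,417.70 − $736,400 = $442,017.70. Interest = $182,800.00, so EBIT − I = $259,217.70.
DCL = contribution ÷ (EBIT − I) = $1,178,417.70 ÷ $259,217.70 = 4.5461.

4.55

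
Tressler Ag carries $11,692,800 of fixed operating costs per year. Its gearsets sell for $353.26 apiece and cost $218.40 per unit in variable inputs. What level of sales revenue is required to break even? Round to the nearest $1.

$30,628,789

Contribution margin per unit = $353.26 − $218.40 = $134.86, a CM ratio of $134.86 ÷ $353.26 = 0.3818.
Break-even revenue = fixed costs × price ÷ CM = $11,692,800 × $353.26 ÷ $134.86 = $30,628,789.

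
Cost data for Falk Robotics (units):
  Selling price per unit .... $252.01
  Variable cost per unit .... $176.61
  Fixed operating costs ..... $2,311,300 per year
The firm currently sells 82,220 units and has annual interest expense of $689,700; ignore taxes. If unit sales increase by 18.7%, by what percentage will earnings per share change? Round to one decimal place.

+36.2%

Contribution at this volume is 82,220 × $75.40 = $6,199,388.00.
Operating income = contribution − fixed costs = $6,199,388.00 − $2,311,300 = $3,888,088.00.
After interest of $689,700.00, pre-tax earnings = $3,198,388.00.
DCL = total CM / (EBIT − I) = $6,199,388.00 / $3,198,388.00 = 1.9383.
EPS therefore changes by 1.9383 × (+18.7%) = +36.2%.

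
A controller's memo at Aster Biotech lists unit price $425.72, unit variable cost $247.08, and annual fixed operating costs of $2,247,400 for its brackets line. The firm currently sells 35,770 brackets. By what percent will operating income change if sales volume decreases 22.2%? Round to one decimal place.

-34.2%

Contribution at this volume is 35,770 × $178.64 = $6,389,952.80.
Operating income = contribution − fixed costs = $6,389,952.80 − $2,247,400 = $4,142,552.80.
So DOL = total CM / EBIT = $6,389,952.80 / $4,142,552.80 = 1.5425.
Operating income changes by 1.5425 × -22.2% = -34.2%.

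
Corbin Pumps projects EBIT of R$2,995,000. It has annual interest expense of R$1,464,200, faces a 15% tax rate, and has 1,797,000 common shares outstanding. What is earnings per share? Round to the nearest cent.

R$0.72

Interest = R$1,464,200.00, so EBT = R$2,995,000 − R$1,464,200.00 = R$1,530,800.00.
After tax at 15%: net income = R$1,530,800.00 × 0.85 = R$1,301,180.00.
Per share: R$1,301,180.00 / 1,797,000 shares = R$0.72.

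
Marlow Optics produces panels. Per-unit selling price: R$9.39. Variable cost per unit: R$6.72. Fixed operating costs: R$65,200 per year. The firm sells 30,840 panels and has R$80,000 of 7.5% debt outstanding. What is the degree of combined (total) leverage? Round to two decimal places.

7.39

Contribution at this volume is 30,840 × R$2.67 = R$82,342.80.
Operating income = contribution − fixed costs = R$82,342.80 − R$65,200 = R$17,142.80. Interest = R$6,000.00.
DOL = R$82,342.80 ÷ R$17,142.80 = 4.8033; DFL = R$17,142.80 ÷ R$11,142.80 = 1.5385.
DCL = DOL × DFL = 4.8033 × 1.5385 = 7.3899.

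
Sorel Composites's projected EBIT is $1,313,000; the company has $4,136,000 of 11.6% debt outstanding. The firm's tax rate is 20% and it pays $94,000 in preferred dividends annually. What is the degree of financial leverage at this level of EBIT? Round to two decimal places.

1.83

Annual interest charges come to $479,776.00.
Pre-tax preferred-dividend burden = $94,000 ÷ (1 − 0.20) = $117,500.00.
DFL = EBIT ÷ [EBIT − I − D_p/(1−t)] = $1,313,000 ÷ [$1,313,000 − $479,776.00 − $117,500.00] = $1,313,000 ÷ $715,724.00 = 1.8345.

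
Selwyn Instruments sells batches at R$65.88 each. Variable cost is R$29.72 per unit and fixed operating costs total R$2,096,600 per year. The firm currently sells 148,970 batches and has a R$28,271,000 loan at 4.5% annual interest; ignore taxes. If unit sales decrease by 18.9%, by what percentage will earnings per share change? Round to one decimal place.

Contribution at this volume is 148,970 × R$36.16 = R$5,386,755.20.
EBIT = R$5,386,755.20 − R$2,096,600 = R$3,290,155.20.
After interest of R$1,272,195.00, pre-tax earnings = R$2,017,960.20.
DCL = total CM / (EBIT − I) = R$5,386,755.20 / R$2,017,960.20 = 2.6694.
%ΔEPS = DCL × %ΔSales = 2.6694 × -18.9% = -50.5%.

-50.5%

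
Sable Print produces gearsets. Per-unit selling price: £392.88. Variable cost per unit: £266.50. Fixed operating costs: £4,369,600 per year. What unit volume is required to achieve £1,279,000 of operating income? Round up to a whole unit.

44,696 gearsets

Unit CM = price − variable cost = £392.88 − £266.50 = £126.38.
Need Q such that Q × £126.38 − £4,369,600 = £1,279,000, i.e. Q = £5,648,600 / £126.38 = 44,695.36 → 44,696.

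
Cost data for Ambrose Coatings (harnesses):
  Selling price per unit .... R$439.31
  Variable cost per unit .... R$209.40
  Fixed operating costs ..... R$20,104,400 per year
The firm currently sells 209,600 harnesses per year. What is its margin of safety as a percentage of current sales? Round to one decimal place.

Each unit contributes R$439.31 − R$209.40 = R$229.91. Break-even units = R$20,104,400 ÷ R$229.91 = 87,444.65; break-even revenue = 87,444.65 × R$439.31 = R$38,415,310.18.
Current sales = 209,600 × R$439.31 = R$92,079,376.00.
Margin of safety = (R$92,079,376.00 − R$38,415,310.18) ÷ R$92,079,376.00 = 58.3%.

58.3%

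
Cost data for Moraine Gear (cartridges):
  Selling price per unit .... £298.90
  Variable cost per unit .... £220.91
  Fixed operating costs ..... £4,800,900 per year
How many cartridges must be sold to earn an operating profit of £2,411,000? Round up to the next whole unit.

92,473 cartridges

Contribution margin per unit = £298.90 − £220.91 = £77.99.
Need Q such that Q × £77.99 − £4,800,900 = £2,411,000, i.e. Q = £7,211,900 / £77.99 = 92,472.11 → 92,473.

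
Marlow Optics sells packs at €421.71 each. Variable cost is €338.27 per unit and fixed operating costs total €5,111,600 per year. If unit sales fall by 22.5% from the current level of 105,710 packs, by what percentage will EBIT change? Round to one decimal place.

Contribution at this volume is 105,710 × €83.44 = €8,820,442.40.
Subtracting fixed costs: EBIT = €8,820,442.40 − €5,111,600 = €3,708,842.40.
So DOL = total CM / EBIT = €8,820,442.40 / €3,708,842.40 = 2.3782.
So EBIT moves 2.3782 × (-22.5%) = -53.5%.

-53.5%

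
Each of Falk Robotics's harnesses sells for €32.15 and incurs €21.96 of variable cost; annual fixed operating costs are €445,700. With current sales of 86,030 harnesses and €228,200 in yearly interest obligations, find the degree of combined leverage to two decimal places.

At 86,030 units, contribution = 86,030 × €10.19 = €876,645.70.
Operating income = contribution − fixed costs = €876,645.70 − €445,700 = €430,945.70. Interest = €228,200.00, so EBIT − I = €202,745.70.
DCL = contribution ÷ (EBIT − I) = €876,645.70 ÷ €202,745.70 = 4.3239.

4.32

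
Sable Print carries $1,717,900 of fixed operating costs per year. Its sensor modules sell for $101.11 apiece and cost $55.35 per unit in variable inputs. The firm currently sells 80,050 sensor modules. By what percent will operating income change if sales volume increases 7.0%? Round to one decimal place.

+13.2%

At 80,050 units, contribution = 80,050 × $45.76 = $3,663,088.00.
EBIT = $3,663,088.00 − $1,717,900 = $1,945,188.00.
So DOL = total CM / EBIT = $3,663,088.00 / $1,945,188.00 = 1.8832.
Operating income changes by 1.8832 × +7.0% = +13.2%.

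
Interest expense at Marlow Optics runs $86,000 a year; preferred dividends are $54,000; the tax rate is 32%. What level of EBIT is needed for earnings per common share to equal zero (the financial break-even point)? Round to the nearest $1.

$165,412

Grossing the preferred dividend up to pre-tax terms: $54,000 / (1 − 0.32) = $79,411.76.
EPS = 0 when EBIT covers interest plus the pre-tax preferred burden: $86,000 + $79,411.76 = $165,411.76.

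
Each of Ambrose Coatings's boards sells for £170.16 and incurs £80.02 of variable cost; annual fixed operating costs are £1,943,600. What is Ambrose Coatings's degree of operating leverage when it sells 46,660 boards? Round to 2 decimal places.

Total contribution margin = 46,660 × £90.14 = £4,205,932.40.
EBIT = £4,205,932.40 − £1,943,600 = £2,262,332.40.
DOL = contribution ÷ EBIT = £4,205,932.40 ÷ £2,262,332.40 = 1.8591.

1.86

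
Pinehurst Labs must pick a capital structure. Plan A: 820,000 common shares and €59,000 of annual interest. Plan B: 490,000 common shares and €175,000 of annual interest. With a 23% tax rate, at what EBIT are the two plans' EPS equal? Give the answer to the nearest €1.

Set EPS_A = EPS_B: (EBIT − €59,000)(1 − 0.23) ÷ 820,000 = (EBIT − €175,000)(1 − 0.23) ÷ 490,000.
The (1 − t) factor cancels: (EBIT − 59,000) × 490,000 = (EBIT − 175,000) × 820,000.
Solving, EBIT = (175,000·820,000 − 59,000·490,000) / (820,000 − 490,000) = 114,590,000,000 / 330,000 = 347,242.42.

€347,242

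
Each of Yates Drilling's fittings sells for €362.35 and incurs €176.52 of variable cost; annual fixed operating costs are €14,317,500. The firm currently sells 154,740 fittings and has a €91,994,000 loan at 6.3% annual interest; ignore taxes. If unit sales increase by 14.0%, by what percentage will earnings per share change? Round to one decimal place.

+46.6%

Total contribution margin = 154,740 × €185.83 = €28,755,334.20.
Operating income = contribution − fixed costs = €28,755,334.20 − €14,317,500 = €14,437,834.20.
After interest of €5,795,622.00, pre-tax earnings = €8,642,212.20.
DCL = total CM / (EBIT − I) = €28,755,334.20 / €8,642,212.20 = 3.3273.
EPS therefore changes by 3.3273 × (+14.0%) = +46.6%.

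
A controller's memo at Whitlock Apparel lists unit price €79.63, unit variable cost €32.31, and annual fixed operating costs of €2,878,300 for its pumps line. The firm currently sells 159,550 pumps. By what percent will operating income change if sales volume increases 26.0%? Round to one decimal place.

Total contribution margin = 159,550 × €47.32 = €7,549,906.00.
Operating income = contribution − fixed costs = €7,549,906.00 − €2,878,300 = €4,671,606.00.
Degree of operating leverage = €7,549,906.00 / €4,671,606.00 = 1.6161.
So EBIT moves 1.6161 × (+26.0%) = +42.0%.

+42.0%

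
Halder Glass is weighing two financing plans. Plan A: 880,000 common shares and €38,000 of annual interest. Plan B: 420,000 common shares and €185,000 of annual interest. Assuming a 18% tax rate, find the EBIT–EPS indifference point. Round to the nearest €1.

Set EPS_A = EPS_B: (EBIT − €38,000)(1 − 0.18) ÷ 880,000 = (EBIT − €185,000)(1 − 0.18) ÷ 420,000.
Cancelling (1 − t) and cross-multiplying: 420,000·(EBIT − 38,000) = 880,000·(EBIT − 185,000).
EBIT × (880,000 − 420,000) = 185,000 × 880,000 − 38,000 × 420,000 = 146,840,000,000, so EBIT = 146,840,000,000 ÷ 460,000 = 319,217.39.

€319,217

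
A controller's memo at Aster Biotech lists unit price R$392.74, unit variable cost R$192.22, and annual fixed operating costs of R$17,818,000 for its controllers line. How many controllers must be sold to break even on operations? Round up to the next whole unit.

88,859 controllers

Each unit contributes R$392.74 − R$192.22 = R$200.52.
Break-even volume = fixed costs ÷ CM per unit = R$17,818,000 ÷ R$200.52 = 88,858.97, so 88,859 controllers.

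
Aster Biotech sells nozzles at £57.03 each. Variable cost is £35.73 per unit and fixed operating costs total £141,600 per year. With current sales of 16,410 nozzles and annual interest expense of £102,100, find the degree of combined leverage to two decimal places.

Total contribution margin = 16,410 × £21.30 = £349,533.00.
EBIT = £349,533.00 − £141,600 = £207,933.00. Interest = £102,100.00, so EBIT − I = £105,833.00.
DCL = contribution ÷ (EBIT − I) = £349,533.00 ÷ £105,833.00 = 3.3027.

3.30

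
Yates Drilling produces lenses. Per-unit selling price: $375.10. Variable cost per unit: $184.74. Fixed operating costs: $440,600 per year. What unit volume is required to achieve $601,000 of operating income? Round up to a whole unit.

5,472 lenses

Contribution margin per unit = $375.10 − $184.74 = $190.36.
Need Q such that Q × $190.36 − $440,600 = $601,000, i.e. Q = $1,041,600 / $190.36 = 5,471.74 → 5,472.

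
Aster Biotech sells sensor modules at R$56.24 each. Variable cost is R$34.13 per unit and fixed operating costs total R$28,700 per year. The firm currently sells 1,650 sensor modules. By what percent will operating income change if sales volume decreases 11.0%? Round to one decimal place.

At 1,650 units, contribution = 1,650 × R$22.11 = R$36,481.50.
EBIT = R$36,481.50 − R$28,700 = R$7,781.50.
DOL = contribution ÷ EBIT = R$36,481.50 ÷ R$7,781.50 = 4.6882.
So EBIT moves 4.6882 × (-11.0%) = -51.6%.

-51.6%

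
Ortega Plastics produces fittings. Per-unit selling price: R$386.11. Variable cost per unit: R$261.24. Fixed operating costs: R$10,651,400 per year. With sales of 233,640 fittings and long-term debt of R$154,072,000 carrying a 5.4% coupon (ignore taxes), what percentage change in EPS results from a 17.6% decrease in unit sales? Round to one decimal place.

-50.3%

At 233,640 units, contribution = 233,640 × R$124.87 = R$29,174,626.80.
Operating income = contribution − fixed costs = R$29,174,626.80 − R$10,651,400 = R$18,523,226.80.
After interest of R$8,319,888.00, pre-tax earnings = R$10,203,338.80.
Degree of combined leverage = contribution ÷ (EBIT − I) = R$29,174,626.80 ÷ R$10,203,338.80 = 2.8593.
EPS therefore changes by 2.8593 × (-17.6%) = -50.3%.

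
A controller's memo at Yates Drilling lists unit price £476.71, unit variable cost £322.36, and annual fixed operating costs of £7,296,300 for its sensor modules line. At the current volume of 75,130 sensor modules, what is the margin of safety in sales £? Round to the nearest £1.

£13,280,599

Each unit contributes £476.71 − £322.36 = £154.35. Break-even units = £7,296,300 ÷ £154.35 = 47,271.14; break-even revenue = 47,271.14 × £476.71 = £22,534,623.73.
Current sales = 75,130 × £476.71 = £35,815,222.30.
Margin of safety = £35,815,222.30 − £22,534,623.73 = £13,280,599.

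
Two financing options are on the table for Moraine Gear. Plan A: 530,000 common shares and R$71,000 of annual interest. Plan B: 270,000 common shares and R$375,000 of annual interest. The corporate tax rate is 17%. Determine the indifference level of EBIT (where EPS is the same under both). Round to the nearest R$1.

R$690,692

At indifference, (EBIT − 71,000)(1 − t)/530,000 = (EBIT − 375,000)(1 − t)/270,000.
The (1 − t) factor cancels: (EBIT − 71,000) × 270,000 = (EBIT − 375,000) × 530,000.
EBIT × (530,000 − 270,000) = 375,000 × 530,000 − 71,000 × 270,000 = 179,580,000,000, so EBIT = 179,580,000,000 ÷ 260,000 = 690,692.31.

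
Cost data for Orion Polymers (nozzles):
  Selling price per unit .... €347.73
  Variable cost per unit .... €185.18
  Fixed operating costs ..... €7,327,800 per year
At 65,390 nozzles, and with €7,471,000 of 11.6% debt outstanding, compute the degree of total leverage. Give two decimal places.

Contribution at this volume is 65,390 × €162.55 = €10,629,144.50.
EBIT = €10,629,144.50 − €7,327,800 = €3,301,344.50. Interest = €866,636.00.
DOL = €10,629,144.50 ÷ €3,301,344.50 = 3.2196; DFL = €3,301,344.50 ÷ €2,434,708.50 = 1.3560.
DCL = DOL × DFL = 3.2196 × 1.3560 = 4.3658.

4.37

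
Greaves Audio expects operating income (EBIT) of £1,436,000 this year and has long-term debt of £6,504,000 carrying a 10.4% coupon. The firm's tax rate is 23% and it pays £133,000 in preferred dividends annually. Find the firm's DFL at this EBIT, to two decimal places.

Interest = £676,416.00.
Preferred dividends grossed up pre-tax: £133,000 / (1 − 0.23) = £172,727.27.
DFL = EBIT ÷ [EBIT − I − D_p/(1−t)] = £1,436,000 ÷ [£1,436,000 − £676,416.00 − £172,727.27] = £1,436,000 ÷ £586,856.73 = 2.4469.

2.45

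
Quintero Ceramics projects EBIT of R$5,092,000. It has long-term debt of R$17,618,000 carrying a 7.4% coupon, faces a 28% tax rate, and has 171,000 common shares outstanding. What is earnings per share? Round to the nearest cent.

Interest = R$1,303,732.00, so EBT = R$5,092,000 − R$1,303,732.00 = R$3,788,268.00.
After tax at 28%: net income = R$3,788,268.00 × 0.72 = R$2,727,552.96.
Per share: R$2,727,552.96 / 171,000 shares = R$15.95.

R$15.95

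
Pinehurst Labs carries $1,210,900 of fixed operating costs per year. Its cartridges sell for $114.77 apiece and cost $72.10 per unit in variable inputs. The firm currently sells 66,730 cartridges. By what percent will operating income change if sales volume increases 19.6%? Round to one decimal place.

At 66,730 units, contribution = 66,730 × $42.67 = $2,847,369.10.
Operating income = contribution − fixed costs = $2,847,369.10 − $1,210,900 = $1,636,469.10.
Degree of operating leverage = $2,847,369.10 / $1,636,469.10 = 1.7399.
Operating income changes by 1.7399 × +19.6% = +34.1%.

+34.1%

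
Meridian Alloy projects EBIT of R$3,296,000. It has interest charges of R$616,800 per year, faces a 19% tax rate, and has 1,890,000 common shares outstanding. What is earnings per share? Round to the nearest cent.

Pre-tax income = R$3,296,000 − R$616,800.00 = R$2,679,200.00.
Net income = R$2,679,200.00 × (1 − 0.19) = R$2,170,152.00.
EPS = R$2,170,152.00 ÷ 1,890,000 = R$1.15.

R$1.15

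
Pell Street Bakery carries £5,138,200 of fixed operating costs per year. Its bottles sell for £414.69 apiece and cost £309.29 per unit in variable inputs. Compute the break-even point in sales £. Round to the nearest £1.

CM per unit = £414.69 − £309.29 = £105.40; CM ratio = £105.40 / £414.69 = 0.2542.
Break-even revenue = fixed costs × price ÷ CM = £5,138,200 × £414.69 ÷ £105.40 = £20,215,941.

£20,215,941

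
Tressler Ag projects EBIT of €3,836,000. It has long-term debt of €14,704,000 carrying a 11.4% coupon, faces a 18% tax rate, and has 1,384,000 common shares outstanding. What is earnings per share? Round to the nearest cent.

€1.28

Pre-tax income = €3,836,000 − €1,676,256.00 = €2,159,744.00.
Net income = €2,159,744.00 × (1 − 0.18) = €1,770,990.08.
Per share: €1,770,990.08 / 1,384,000 shares = €1.28.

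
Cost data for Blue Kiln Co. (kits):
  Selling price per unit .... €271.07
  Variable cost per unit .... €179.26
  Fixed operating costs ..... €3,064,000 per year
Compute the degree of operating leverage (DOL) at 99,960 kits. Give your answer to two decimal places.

1.50

Total contribution margin = 99,960 × €91.81 = €9,177,327.60.
EBIT = €9,177,327.60 − €3,064,000 = €6,113,327.60.
So DOL = total CM / EBIT = €9,177,327.60 / €6,113,327.60 = 1.5012.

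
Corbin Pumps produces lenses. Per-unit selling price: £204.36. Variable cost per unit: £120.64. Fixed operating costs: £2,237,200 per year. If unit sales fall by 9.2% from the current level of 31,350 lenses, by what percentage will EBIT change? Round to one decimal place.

-62.3%

At 31,350 units, contribution = 31,350 × £83.72 = £2,624,622.00.
EBIT = £2,624,622.00 − £2,237,200 = £387,422.00.
Degree of operating leverage = £2,624,622.00 / £387,422.00 = 6.7746.
Operating income changes by 6.7746 × -9.2% = -62.3%.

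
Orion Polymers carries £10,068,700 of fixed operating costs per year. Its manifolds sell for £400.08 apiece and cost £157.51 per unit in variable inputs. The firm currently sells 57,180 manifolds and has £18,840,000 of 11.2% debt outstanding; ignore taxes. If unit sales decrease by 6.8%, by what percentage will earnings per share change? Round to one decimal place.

Contribution at this volume is 57,180 × £242.57 = £13,870,152.60.
Operating income = contribution − fixed costs = £13,870,152.60 − £10,068,700 = £3,801,452.60.
Interest = £2,110,080.00, so EBIT − I = £1,691,372.60.
Degree of combined leverage = contribution ÷ (EBIT − I) = £13,870,152.60 ÷ £1,691,372.60 = 8.2005.
%ΔEPS = DCL × %ΔSales = 8.2005 × -6.8% = -55.8%.

-55.8%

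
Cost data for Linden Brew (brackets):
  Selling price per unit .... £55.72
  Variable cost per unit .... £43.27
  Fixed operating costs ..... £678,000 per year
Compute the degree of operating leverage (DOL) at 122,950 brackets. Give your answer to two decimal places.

Total contribution margin = 122,950 × £12.45 = £1,530,727.50.
Subtracting fixed costs: EBIT = £1,530,727.50 − £678,000 = £852,727.50.
So DOL = total CM / EBIT = £1,530,727.50 / £852,727.50 = 1.7951.

1.80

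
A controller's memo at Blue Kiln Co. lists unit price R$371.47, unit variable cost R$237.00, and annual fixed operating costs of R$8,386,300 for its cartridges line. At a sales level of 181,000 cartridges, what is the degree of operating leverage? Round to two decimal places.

1.53

At 181,000 units, contribution = 181,000 × R$134.47 = R$24,339,070.00.
Operating income = contribution − fixed costs = R$24,339,070.00 − R$8,386,300 = R$15,952,770.00.
DOL = contribution ÷ EBIT = R$24,339,070.00 ÷ R$15,952,770.00 = 1.5257.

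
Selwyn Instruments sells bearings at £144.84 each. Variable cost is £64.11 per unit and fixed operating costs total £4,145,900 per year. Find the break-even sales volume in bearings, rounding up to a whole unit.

Each unit contributes £144.84 − £64.11 = £80.73.
Break-even Q = £4,145,900 / £80.73 = 51,355.13 → 51,356 bearings.

51,356 bearings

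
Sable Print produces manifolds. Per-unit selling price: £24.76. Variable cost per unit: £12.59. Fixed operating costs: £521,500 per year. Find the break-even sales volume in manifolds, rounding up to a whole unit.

42,852 manifolds

Contribution margin per unit = £24.76 − £12.59 = £12.17.
Break-even volume = fixed costs ÷ CM per unit = £521,500 ÷ £12.17 = 42,851.27, so 42,852 manifolds.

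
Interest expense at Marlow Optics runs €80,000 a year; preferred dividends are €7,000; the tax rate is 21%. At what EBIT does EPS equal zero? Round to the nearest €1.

€88,861

Preferred dividends are paid after tax, so their pre-tax equivalent is €7,000 ÷ (1 − 0.21) = €8,860.76.
Financial break-even EBIT = interest + D_p ÷ (1 − t) = €80,000 + €8,860.76 = €88,860.76.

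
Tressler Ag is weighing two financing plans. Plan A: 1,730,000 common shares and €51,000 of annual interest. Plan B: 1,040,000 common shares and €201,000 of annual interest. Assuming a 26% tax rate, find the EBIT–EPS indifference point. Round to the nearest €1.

Set EPS_A = EPS_B: (EBIT − €51,000)(1 − 0.26) ÷ 1,730,000 = (EBIT − €201,000)(1 − 0.26) ÷ 1,040,000.
The (1 − t) factor cancels: (EBIT − 51,000) × 1,040,000 = (EBIT − 201,000) × 1,730,000.
EBIT × (1,730,000 − 1,040,000) = 201,000 × 1,730,000 − 51,000 × 1,040,000 = 294,690,000,000, so EBIT = 294,690,000,000 ÷ 690,000 = 427,086.96.

€427,087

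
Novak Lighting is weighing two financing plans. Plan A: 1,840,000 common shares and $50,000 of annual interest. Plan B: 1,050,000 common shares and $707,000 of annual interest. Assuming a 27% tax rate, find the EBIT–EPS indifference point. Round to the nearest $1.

Set EPS_A = EPS_B: (EBIT − $50,000)(1 − 0.27) ÷ 1,840,000 = (EBIT − $707,000)(1 − 0.27) ÷ 1,050,000.
Cancelling (1 − t) and cross-multiplying: 1,050,000·(EBIT − 50,000) = 1,840,000·(EBIT − 707,000).
EBIT × (1,840,000 − 1,050,000) = 707,000 × 1,840,000 − 50,000 × 1,050,000 = 1,248,380,000,000, so EBIT = 1,248,380,000,000 ÷ 790,000 = 1,580,227.85.

$1,580,228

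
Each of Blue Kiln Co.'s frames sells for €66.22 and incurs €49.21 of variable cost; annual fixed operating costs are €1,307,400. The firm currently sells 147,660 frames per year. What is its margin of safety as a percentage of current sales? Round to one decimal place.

Contribution margin per unit = €66.22 − €49.21 = €17.01. Break-even units = €1,307,400 ÷ €17.01 = 76,860.67; break-even revenue = 76,860.67 × €66.22 = €5,089,713.58.
Actual sales revenue = 147,660 × €66.22 = €9,778,045.20.
Margin of safety = (€9,778,045.20 − €5,089,713.58) ÷ €9,778,045.20 = 47.9%.

47.9%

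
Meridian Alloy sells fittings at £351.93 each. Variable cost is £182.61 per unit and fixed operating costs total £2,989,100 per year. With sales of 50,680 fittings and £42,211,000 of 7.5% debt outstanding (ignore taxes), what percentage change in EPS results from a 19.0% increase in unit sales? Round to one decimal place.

+67.2%

At 50,680 units, contribution = 50,680 × £169.32 = £8,581,137.60.
Operating income = contribution − fixed costs = £8,581,137.60 − £2,989,100 = £5,592,037.60.
Interest = £3,165,825.00, so EBIT − I = £2,426,212.60.
Degree of combined leverage = contribution ÷ (EBIT − I) = £8,581,137.60 ÷ £2,426,212.60 = 3.5368.
%ΔEPS = DCL × %ΔSales = 3.5368 × +19.0% = +67.2%.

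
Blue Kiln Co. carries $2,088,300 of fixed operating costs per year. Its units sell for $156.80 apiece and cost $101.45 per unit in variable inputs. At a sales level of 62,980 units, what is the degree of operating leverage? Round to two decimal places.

2.49

Total contribution margin = 62,980 × $55.35 = $3,485,943.00.
Operating income = contribution − fixed costs = $3,485,943.00 − $2,088,300 = $1,397,643.00.
Degree of operating leverage = $3,485,943.00 / $1,397,643.00 = 2.4942.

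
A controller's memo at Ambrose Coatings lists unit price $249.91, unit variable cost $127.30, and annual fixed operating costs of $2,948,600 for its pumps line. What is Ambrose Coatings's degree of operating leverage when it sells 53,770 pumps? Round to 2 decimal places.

Contribution at this volume is 53,770 × $122.61 = $6,592,739.70.
Subtracting fixed costs: EBIT = $6,592,739.70 − $2,948,600 = $3,644,139.70.
DOL = contribution ÷ EBIT = $6,592,739.70 ÷ $3,644,139.70 = 1.8091.

1.81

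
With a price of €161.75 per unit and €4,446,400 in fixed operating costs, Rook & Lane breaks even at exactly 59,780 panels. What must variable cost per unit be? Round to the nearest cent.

€87.37

At break-even, FC = Q × (P − VC), so P − VC = €4,446,400 ÷ 59,780 = €74.3794.
Variable cost per unit = €161.75 − €74.3794 = €87.37.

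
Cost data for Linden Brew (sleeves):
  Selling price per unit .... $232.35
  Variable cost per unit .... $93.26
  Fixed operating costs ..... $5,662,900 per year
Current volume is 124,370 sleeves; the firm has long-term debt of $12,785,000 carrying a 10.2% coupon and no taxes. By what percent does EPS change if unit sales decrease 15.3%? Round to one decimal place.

Contribution at this volume is 124,370 × $139.09 = $17,298,623.30.
Operating income = contribution − fixed costs = $17,298,623.30 − $5,662,900 = $11,635,723.30.
After interest of $1,304,070.00, pre-tax earnings = $10,331,653.30.
Degree of combined leverage = contribution ÷ (EBIT − I) = $17,298,623.30 ÷ $10,331,653.30 = 1.6743.
EPS therefore changes by 1.6743 × (-15.3%) = -25.6%.

-25.6%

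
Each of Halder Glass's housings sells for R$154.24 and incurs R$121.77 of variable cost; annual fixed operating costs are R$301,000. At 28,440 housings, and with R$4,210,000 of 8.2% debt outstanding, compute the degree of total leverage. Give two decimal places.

At 28,440 units, contribution = 28,440 × R$32.47 = R$923,446.80.
Subtracting fixed costs: EBIT = R$923,446.80 − R$301,000 = R$622,446.80. Interest = R$345,220.00.
DOL = R$923,446.80 ÷ R$622,446.80 = 1.4836; DFL = R$622,446.80 ÷ R$277,226.80 = 2.2453.
Combined leverage = 1.4836 × 2.2453 = 3.3311.

3.33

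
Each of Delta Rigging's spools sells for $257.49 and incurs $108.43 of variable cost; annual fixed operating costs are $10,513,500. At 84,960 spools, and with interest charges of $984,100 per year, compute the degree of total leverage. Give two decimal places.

10.86

Contribution at this volume is 84,960 × $149.06 = $12,664,137.60.
Operating income = contribution − fixed costs = $12,664,137.60 − $10,513,500 = $2,150,637.60. Interest = $984,100.00, so EBIT − I = $1,166,537.60.
DCL = contribution ÷ (EBIT − I) = $12,664,137.60 ÷ $1,166,537.60 = 10.8562.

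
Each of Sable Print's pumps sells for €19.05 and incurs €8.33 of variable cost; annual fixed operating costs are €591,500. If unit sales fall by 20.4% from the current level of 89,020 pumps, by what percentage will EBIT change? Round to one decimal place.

Contribution at this volume is 89,020 × €10.72 = €954,294.40.
EBIT = €954,294.40 − €591,500 = €362,794.40.
Degree of operating leverage = €954,294.40 / €362,794.40 = 2.6304.
Operating income changes by 2.6304 × -20.4% = -53.7%.

-53.7%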